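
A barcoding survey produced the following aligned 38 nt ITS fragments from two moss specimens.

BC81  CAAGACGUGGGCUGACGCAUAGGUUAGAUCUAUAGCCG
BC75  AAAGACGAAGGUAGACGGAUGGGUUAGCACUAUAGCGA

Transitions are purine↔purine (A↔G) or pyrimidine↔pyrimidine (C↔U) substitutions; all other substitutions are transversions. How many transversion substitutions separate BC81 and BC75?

7

The sequences differ at positions 1 (C/A, transversion), 8 (U/A, transversion), 9 (G/A, transition), 12 (C/U, transition), 13 (U/A, transversion), 18 (C/G, transversion), 21 (A/G, transition), 28 (A/C, transversion), 29 (U/A, transversion), 37 (C/G, transversion), 38 (G/A, transition).
Of the 11 differences, 4 transitions and 7 transversions, so the answer is 7.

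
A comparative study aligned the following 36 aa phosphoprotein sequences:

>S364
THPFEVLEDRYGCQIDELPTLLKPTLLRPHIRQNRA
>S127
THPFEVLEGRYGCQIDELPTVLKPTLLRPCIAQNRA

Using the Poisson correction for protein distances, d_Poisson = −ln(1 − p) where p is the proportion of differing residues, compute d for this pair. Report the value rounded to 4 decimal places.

0.1178

Differing sites — 9:D/G; 21:L/V; 30:H/C; 32:R/A.
p = 4/36 = 0.111111.
d = −ln(1 − 0.111111) = −ln(0.888889) = 0.1178.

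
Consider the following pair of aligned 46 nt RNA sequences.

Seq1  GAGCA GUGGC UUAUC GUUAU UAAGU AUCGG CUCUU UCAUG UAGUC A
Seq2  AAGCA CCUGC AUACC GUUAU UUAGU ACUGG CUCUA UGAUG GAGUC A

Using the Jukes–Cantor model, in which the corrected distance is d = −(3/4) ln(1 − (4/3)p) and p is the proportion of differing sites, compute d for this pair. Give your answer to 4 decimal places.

0.3206

Mismatches occur at site 1 (G/A), site 6 (G/C), site 7 (U/C), site 8 (G/U), site 11 (U/A), site 14 (U/C), site 22 (A/U), site 27 (U/C), site 28 (C/U), site 35 (U/A), site 37 (C/G), site 41 (U/G).
p = 12/46 = 0.260870.
d = −0.75 · ln(1 − (4/3)·0.260870) = −0.75 · ln(0.652173) = −0.75 · (-0.427445) = 0.3206.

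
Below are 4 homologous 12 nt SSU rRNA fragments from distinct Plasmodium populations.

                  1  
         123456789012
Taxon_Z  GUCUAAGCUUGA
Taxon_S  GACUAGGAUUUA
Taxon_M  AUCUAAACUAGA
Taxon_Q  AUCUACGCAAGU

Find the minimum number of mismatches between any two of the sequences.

3

Pairwise Hamming distances:
  Taxon_Z vs Taxon_S: 4
  Taxon_Z vs Taxon_M: 3
  Taxon_Z vs Taxon_Q: 5
  Taxon_S vs Taxon_M: 7
  Taxon_S vs Taxon_Q: 8
  Taxon_M vs Taxon_Q: 4
The smallest is 3, between Taxon_Z and Taxon_M.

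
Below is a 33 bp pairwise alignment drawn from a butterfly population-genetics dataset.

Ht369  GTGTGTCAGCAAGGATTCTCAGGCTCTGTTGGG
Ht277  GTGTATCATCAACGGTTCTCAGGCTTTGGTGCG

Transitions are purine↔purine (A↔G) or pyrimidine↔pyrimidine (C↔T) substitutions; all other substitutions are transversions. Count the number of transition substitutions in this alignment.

The sequences differ at positions 5 (G/A, transition), 9 (G/T, transversion), 13 (G/C, transversion), 15 (A/G, transition), 26 (C/T, transition), 29 (T/G, transversion), 32 (G/C, transversion).
Of the 7 differences, 3 transitions and 4 transversions, so the answer is 3.

3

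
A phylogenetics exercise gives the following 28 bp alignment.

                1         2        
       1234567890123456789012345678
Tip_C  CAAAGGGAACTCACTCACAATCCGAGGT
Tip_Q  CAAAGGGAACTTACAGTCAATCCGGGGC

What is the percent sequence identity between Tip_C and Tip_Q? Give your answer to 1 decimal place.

The sequences differ at positions 12 (C/T), 15 (T/A), 16 (C/G), 17 (A/T), 25 (A/G), 28 (T/C).
22 of the 28 sites match, so the percent identity is 22/28 × 100 = 78.6%.

78.6%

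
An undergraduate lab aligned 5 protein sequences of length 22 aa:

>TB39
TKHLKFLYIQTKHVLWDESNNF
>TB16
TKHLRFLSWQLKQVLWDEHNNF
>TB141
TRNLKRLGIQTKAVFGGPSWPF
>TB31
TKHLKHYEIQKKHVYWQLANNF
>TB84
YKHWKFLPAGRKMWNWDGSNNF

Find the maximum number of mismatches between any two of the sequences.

17

Pairwise Hamming distances:
  TB39 vs TB16: 6
  TB39 vs TB141: 11
  TB39 vs TB31: 8
  TB39 vs TB84: 10
  TB16 vs TB141: 15
  TB16 vs TB31: 11
  TB16 vs TB84: 12
  TB141 vs TB31: 14
  TB141 vs TB84: 17
  TB31 vs TB84: 14
The largest is 17, between TB141 and TB84.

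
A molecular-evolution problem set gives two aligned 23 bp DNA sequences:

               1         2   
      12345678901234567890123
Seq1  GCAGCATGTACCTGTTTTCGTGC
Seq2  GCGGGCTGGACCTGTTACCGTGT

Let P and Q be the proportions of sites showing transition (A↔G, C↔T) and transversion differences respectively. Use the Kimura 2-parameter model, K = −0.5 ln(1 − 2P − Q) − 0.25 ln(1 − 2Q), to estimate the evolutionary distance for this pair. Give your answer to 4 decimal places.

Mismatches occur at site 3 (A/G, transition), site 5 (C/G, transversion), site 6 (A/C, transversion), site 9 (T/G, transversion), site 17 (T/A, transversion), site 18 (T/C, transition), site 23 (C/T, transition).
Of the 7 differences, 3 transitions and 4 transversions over 23 sites: P = 3/23 = 0.130435, Q = 4/23 = 0.173913.
d = −0.5·ln(0.565217) − 0.25·ln(0.652174) = −0.5·(-0.570546) − 0.25·(-0.427444) = 0.3921.

0.3921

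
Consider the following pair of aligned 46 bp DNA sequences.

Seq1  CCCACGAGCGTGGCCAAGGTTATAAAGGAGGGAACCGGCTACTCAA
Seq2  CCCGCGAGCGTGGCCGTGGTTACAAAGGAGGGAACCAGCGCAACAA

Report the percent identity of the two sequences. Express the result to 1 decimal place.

The sequences differ at positions 4 (A/G), 16 (A/G), 17 (A/T), 23 (T/C), 37 (G/A), 40 (T/G), 41 (A/C), 42 (C/A), 43 (T/A).
37 of the 46 sites match, so the percent identity is 37/46 × 100 = 80.4%.

80.4%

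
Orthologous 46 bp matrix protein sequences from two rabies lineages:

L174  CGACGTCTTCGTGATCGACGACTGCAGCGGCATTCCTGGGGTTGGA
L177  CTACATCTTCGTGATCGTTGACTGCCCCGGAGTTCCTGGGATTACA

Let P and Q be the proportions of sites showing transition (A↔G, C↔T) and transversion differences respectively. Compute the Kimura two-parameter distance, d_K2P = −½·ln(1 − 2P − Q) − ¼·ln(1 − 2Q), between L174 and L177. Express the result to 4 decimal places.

0.2893

Differing sites — 2:G/T (Tv); 5:G/A (Ti); 18:A/T (Tv); 19:C/T (Ti); 26:A/C (Tv); 27:G/C (Tv); 31:C/A (Tv); 32:A/G (Ti); 41:G/A (Ti); 44:G/A (Ti); 45:G/C (Tv).
Of the 11 differences, 5 transitions and 6 transversions over 46 sites: P = 5/46 = 0.108696, Q = 6/46 = 0.130435.
d = −0.5·ln(0.652173) − 0.25·ln(0.739130) = −0.5·(-0.427445) − 0.25·(-0.302281) = 0.2893.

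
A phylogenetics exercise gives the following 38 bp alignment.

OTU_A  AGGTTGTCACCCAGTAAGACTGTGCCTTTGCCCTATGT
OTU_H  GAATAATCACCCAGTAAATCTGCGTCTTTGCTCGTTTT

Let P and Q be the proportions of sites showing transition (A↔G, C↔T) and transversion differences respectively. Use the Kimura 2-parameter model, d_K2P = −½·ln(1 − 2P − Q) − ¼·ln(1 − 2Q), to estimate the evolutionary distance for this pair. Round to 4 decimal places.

Differing sites — 1:A/G (Ti); 2:G/A (Ti); 3:G/A (Ti); 5:T/A (Tv); 6:G/A (Ti); 18:G/A (Ti); 19:A/T (Tv); 23:T/C (Ti); 25:C/T (Ti); 32:C/T (Ti); 34:T/G (Tv); 35:A/T (Tv); 37:G/T (Tv).
Of the 13 differences, 8 transitions and 5 transversions over 38 sites: P = 8/38 = 0.210526, Q = 5/38 = 0.131579.
d = −0.5·ln(0.447369) − 0.25·ln(0.736842) = −0.5·(-0.804372) − 0.25·(-0.305382) = 0.4785.

0.4785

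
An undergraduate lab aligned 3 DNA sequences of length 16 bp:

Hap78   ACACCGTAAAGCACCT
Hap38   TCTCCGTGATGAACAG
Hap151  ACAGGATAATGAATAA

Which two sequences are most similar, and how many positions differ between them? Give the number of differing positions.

7

Pairwise Hamming distances:
  Hap78 vs Hap38: 7
  Hap78 vs Hap151: 8
  Hap38 vs Hap151: 8
The smallest is 7, between Hap78 and Hap38.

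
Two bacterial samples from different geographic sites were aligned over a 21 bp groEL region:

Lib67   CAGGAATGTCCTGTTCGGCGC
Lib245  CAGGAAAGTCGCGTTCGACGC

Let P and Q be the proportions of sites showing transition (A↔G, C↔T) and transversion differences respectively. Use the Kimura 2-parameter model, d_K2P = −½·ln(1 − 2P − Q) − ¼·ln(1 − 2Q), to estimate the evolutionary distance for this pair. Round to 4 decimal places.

Mismatches occur at site 7 (T→A, transversion), site 11 (C→G, transversion), site 12 (T→C, transition), site 18 (G→A, transition).
Of the 4 differences, 2 transitions and 2 transversions over 21 sites: P = 2/21 = 0.095238, Q = 2/21 = 0.095238.
d = −0.5·ln(0.714286) − 0.25·ln(0.809524) = −0.5·(-0.336472) − 0.25·(-0.211309) = 0.2211.

0.2211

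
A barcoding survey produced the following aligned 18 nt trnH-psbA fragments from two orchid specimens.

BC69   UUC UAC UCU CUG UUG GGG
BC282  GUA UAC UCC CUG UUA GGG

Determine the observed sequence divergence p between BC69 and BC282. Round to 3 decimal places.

The sequences differ at positions 1 (U/G), 3 (C/A), 9 (U/C), 15 (G/A).
There are 4 differences over 18 sites, so p = 4/18 = 0.222.

0.222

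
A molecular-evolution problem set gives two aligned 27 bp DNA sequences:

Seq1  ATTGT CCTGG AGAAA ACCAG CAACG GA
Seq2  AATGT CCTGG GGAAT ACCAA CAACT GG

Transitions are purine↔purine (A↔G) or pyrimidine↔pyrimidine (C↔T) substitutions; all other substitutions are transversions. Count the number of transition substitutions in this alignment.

3

Mismatches occur at site 2 (T↔A, transversion), site 11 (A↔G, transition), site 15 (A↔T, transversion), site 20 (G↔A, transition), site 25 (G↔T, transversion), site 27 (A↔G, transition).
Of the 6 differences, 3 transitions and 3 transversions, so the answer is 3.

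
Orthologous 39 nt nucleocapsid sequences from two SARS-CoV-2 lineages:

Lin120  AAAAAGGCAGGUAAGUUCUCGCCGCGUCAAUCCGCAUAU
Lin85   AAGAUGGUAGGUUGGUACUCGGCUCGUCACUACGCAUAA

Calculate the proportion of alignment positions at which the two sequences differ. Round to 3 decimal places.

0.282

Differing sites — 3:A/G; 5:A/U; 8:C/U; 13:A/U; 14:A/G; 17:U/A; 22:C/G; 24:G/U; 30:A/C; 32:C/A; 39:U/A.
There are 11 differences over 39 sites, so p = 11/39 = 0.282.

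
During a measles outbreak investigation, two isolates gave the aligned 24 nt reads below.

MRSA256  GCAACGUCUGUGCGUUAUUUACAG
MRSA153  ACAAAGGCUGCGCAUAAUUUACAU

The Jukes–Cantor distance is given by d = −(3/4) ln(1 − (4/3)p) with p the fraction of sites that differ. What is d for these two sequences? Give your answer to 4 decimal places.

0.3694

Differing sites — 1:G/A; 5:C/A; 7:U/G; 11:U/C; 14:G/A; 16:U/A; 24:G/U.
p = 7/24 = 0.291667.
d = −0.75 · ln(1 − (4/3)·0.291667) = −0.75 · ln(0.611111) = −0.75 · (-0.492477) = 0.3694.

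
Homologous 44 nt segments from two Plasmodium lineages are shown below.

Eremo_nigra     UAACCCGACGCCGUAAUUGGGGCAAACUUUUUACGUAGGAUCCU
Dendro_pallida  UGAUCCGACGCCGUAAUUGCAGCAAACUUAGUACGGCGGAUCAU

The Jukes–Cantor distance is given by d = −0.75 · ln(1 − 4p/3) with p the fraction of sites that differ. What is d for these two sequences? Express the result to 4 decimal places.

Differing sites — 2:A/G; 4:C/U; 20:G/C; 21:G/A; 30:U/A; 31:U/G; 36:U/G; 37:A/C; 43:C/A.
p = 9/44 = 0.204545.
d = −0.75 · ln(1 − (4/3)·0.204545) = −0.75 · ln(0.727273) = −0.75 · (-0.318453) = 0.2388.

0.2388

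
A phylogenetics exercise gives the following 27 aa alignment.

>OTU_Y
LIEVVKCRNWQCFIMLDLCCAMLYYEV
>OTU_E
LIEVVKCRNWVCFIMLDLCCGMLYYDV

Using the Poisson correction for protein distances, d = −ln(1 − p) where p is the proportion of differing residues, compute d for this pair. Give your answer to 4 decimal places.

0.1178

Mismatches occur at site 11 (Q→V), site 21 (A→G), site 26 (E→D).
p = 3/27 = 0.111111.
d = −ln(1 − 0.111111) = −ln(0.888889) = 0.1178.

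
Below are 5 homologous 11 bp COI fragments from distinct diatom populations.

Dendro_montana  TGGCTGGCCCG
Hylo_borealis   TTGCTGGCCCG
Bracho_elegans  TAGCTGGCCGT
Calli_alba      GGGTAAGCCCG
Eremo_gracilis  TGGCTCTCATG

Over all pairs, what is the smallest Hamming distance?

Pairwise Hamming distances:
  Dendro_montana vs Hylo_borealis: 1
  Dendro_montana vs Bracho_elegans: 3
  Dendro_montana vs Calli_alba: 4
  Dendro_montana vs Eremo_gracilis: 4
  Hylo_borealis vs Bracho_elegans: 3
  Hylo_borealis vs Calli_alba: 5
  Hylo_borealis vs Eremo_gracilis: 5
  Bracho_elegans vs Calli_alba: 7
  Bracho_elegans vs Eremo_gracilis: 6
  Calli_alba vs Eremo_gracilis: 7
The smallest is 1, between Dendro_montana and Hylo_borealis.

1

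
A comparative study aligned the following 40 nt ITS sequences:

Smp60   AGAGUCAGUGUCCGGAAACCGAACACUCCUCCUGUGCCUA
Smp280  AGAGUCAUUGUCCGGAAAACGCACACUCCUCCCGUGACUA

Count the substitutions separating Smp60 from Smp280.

5

Mismatches occur at site 8 (G/U), site 19 (C/A), site 22 (A/C), site 33 (U/C), site 37 (C/A).
That gives 5 mismatches out of 40 aligned sites, so the Hamming distance is 5.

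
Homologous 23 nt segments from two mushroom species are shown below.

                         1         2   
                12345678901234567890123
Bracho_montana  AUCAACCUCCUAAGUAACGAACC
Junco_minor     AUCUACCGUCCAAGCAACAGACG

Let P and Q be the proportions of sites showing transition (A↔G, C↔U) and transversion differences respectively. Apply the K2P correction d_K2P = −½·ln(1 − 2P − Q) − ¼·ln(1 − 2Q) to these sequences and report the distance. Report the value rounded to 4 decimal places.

Differing sites — 4:A/U (Tv); 8:U/G (Tv); 9:C/U (Ti); 11:U/C (Ti); 15:U/C (Ti); 19:G/A (Ti); 20:A/G (Ti); 23:C/G (Tv).
Of the 8 differences, 5 transitions and 3 transversions over 23 sites: P = 5/23 = 0.217391, Q = 3/23 = 0.130435.
d = −0.5·ln(0.434783) − 0.25·ln(0.739130) = −0.5·(-0.832908) − 0.25·(-0.302281) = 0.4920.

0.4920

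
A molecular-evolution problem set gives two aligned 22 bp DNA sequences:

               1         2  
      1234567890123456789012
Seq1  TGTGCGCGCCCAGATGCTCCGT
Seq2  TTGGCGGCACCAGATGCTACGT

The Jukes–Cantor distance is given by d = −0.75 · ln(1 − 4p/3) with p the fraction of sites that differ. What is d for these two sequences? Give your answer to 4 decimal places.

Mismatches occur at site 2 (G/T), site 3 (T/G), site 7 (C/G), site 8 (G/C), site 9 (C/A), site 19 (C/A).
p = 6/22 = 0.272727.
d = −0.75 · ln(1 − (4/3)·0.272727) = −0.75 · ln(0.636364) = −0.75 · (-0.451985) = 0.3390.

0.3390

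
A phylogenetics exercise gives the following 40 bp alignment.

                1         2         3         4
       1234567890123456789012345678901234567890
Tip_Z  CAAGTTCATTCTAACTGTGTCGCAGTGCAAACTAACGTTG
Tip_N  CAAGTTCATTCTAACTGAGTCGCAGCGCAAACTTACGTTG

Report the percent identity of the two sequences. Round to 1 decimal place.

Mismatches occur at site 18 (T→A), site 26 (T→C), site 34 (A→T).
37 of the 40 sites match, so the percent identity is 37/40 × 100 = 92.5%.

92.5%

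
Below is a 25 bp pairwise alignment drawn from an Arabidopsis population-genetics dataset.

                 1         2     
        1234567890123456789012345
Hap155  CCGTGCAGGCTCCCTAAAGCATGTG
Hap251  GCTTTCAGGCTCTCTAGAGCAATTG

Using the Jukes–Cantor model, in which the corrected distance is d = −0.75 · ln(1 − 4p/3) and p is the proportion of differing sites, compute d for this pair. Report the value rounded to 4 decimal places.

The sequences differ at positions 1 (C/G), 3 (G/T), 5 (G/T), 13 (C/T), 17 (A/G), 22 (T/A), 23 (G/T).
p = 7/25 = 0.280000.
d = −0.75 · ln(1 − (4/3)·0.280000) = −0.75 · ln(0.626667) = −0.75 · (-0.467340) = 0.3505.

0.3505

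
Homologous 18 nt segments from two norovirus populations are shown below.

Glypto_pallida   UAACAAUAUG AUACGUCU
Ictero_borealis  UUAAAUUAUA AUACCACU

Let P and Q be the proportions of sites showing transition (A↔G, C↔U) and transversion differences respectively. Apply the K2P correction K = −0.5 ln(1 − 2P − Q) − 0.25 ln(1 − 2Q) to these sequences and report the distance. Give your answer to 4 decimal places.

0.4490

The sequences differ at positions 2 (A/U, transversion), 4 (C/A, transversion), 6 (A/U, transversion), 10 (G/A, transition), 15 (G/C, transversion), 16 (U/A, transversion).
Of the 6 differences, 1 transition and 5 transversions over 18 sites: P = 1/18 = 0.055556, Q = 5/18 = 0.277778.
d = −0.5·ln(0.611110) − 0.25·ln(0.444444) = −0.5·(-0.492478) − 0.25·(-0.810931) = 0.4490.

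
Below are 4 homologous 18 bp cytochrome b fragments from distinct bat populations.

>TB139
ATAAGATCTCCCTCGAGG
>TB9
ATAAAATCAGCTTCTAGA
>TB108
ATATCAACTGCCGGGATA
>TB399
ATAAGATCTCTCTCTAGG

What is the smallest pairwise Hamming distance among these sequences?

2

Pairwise Hamming distances:
  TB139 vs TB9: 6
  TB139 vs TB108: 8
  TB139 vs TB399: 2
  TB9 vs TB108: 9
  TB9 vs TB399: 6
  TB108 vs TB399: 10
The smallest is 2, between TB139 and TB399.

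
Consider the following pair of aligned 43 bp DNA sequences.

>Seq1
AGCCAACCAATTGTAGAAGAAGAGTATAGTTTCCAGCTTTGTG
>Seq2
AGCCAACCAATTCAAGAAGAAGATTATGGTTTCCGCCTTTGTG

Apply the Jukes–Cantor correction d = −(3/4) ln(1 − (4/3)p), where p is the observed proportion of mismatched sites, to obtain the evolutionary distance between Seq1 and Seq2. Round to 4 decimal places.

0.1544

Mismatches occur at site 13 (G→C), site 14 (T→A), site 24 (G→T), site 28 (A→G), site 35 (A→G), site 36 (G→C).
p = 6/43 = 0.139535.
d = −0.75 · ln(1 − (4/3)·0.139535) = −0.75 · ln(0.813953) = −0.75 · (-0.205853) = 0.1544.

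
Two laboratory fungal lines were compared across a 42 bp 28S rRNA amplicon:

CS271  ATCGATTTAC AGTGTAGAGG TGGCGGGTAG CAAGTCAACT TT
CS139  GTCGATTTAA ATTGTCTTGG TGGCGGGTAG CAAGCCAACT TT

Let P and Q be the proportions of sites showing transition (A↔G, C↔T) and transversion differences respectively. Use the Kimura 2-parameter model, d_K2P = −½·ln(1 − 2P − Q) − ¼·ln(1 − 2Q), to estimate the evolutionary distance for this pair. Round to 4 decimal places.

0.1886

The sequences differ at positions 1 (A/G, transition), 10 (C/A, transversion), 12 (G/T, transversion), 16 (A/C, transversion), 17 (G/T, transversion), 18 (A/T, transversion), 35 (T/C, transition).
Of the 7 differences, 2 transitions and 5 transversions over 42 sites: P = 2/42 = 0.047619, Q = 5/42 = 0.119048.
d = −0.5·ln(0.785714) − 0.25·ln(0.761904) = −0.5·(-0.241162) − 0.25·(-0.271935) = 0.1886.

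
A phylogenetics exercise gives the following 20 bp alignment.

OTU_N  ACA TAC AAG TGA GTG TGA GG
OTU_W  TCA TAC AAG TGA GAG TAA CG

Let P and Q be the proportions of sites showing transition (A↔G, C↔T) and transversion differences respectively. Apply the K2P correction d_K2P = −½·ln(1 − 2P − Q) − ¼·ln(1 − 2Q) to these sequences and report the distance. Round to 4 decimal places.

0.2330

Differing sites — 1:A/T (Tv); 14:T/A (Tv); 17:G/A (Ti); 19:G/C (Tv).
Of the 4 differences, 1 transition and 3 transversions over 20 sites: P = 1/20 = 0.050000, Q = 3/20 = 0.150000.
d = −0.5·ln(0.750000) − 0.25·ln(0.700000) = −0.5·(-0.287682) − 0.25·(-0.356675) = 0.2330.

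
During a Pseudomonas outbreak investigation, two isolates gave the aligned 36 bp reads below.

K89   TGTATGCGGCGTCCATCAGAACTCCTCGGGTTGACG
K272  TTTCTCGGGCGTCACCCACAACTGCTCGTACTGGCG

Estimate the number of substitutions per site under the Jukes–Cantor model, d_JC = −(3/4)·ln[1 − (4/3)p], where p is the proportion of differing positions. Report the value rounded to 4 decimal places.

0.4926

Differing sites — 2:G/T; 4:A/C; 6:G/C; 7:C/G; 14:C/A; 15:A/C; 16:T/C; 19:G/C; 24:C/G; 29:G/T; 30:G/A; 31:T/C; 34:A/G.
p = 13/36 = 0.361111.
d = −0.75 · ln(1 − (4/3)·0.361111) = −0.75 · ln(0.518519) = −0.75 · (-0.656779) = 0.4926.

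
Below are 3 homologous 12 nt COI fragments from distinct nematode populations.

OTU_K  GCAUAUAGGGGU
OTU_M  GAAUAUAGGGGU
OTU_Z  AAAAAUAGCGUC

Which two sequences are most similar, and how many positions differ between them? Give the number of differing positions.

Pairwise Hamming distances:
  OTU_K vs OTU_M: 1
  OTU_K vs OTU_Z: 6
  OTU_M vs OTU_Z: 5
The smallest is 1, between OTU_K and OTU_M.

1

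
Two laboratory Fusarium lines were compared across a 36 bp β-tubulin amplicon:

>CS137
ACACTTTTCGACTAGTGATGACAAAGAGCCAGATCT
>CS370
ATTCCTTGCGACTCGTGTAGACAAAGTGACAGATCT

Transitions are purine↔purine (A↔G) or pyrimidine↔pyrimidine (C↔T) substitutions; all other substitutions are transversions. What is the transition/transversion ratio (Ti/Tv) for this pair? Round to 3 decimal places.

0.286

Differing sites — 2:C/T (Ti); 3:A/T (Tv); 5:T/C (Ti); 8:T/G (Tv); 14:A/C (Tv); 18:A/T (Tv); 19:T/A (Tv); 27:A/T (Tv); 29:C/A (Tv).
Of the 9 differences, 2 transitions and 7 transversions, so Ti/Tv = 2/7 = 0.286.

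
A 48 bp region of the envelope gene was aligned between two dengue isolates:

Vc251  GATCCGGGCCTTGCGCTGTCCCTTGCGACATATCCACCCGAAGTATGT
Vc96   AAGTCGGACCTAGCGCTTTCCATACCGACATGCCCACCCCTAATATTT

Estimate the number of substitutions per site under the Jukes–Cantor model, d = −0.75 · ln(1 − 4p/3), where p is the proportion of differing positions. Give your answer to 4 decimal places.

The sequences differ at positions 1 (G/A), 3 (T/G), 4 (C/T), 8 (G/A), 12 (T/A), 18 (G/T), 22 (C/A), 24 (T/A), 25 (G/C), 32 (A/G), 33 (T/C), 40 (G/C), 41 (A/T), 43 (G/A), 47 (G/T).
p = 15/48 = 0.312500.
d = −0.75 · ln(1 − (4/3)·0.312500) = −0.75 · ln(0.583333) = −0.75 · (-0.538997) = 0.4042.

0.4042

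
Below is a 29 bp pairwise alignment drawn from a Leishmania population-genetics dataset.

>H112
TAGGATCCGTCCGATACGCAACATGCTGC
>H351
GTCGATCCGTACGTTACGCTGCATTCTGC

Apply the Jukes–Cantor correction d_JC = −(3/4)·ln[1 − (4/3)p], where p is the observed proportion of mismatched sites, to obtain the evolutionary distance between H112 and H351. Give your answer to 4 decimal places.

0.3439

The sequences differ at positions 1 (T/G), 2 (A/T), 3 (G/C), 11 (C/A), 14 (A/T), 20 (A/T), 21 (A/G), 25 (G/T).
p = 8/29 = 0.275862.
d = −0.75 · ln(1 − (4/3)·0.275862) = −0.75 · ln(0.632184) = −0.75 · (-0.458575) = 0.3439.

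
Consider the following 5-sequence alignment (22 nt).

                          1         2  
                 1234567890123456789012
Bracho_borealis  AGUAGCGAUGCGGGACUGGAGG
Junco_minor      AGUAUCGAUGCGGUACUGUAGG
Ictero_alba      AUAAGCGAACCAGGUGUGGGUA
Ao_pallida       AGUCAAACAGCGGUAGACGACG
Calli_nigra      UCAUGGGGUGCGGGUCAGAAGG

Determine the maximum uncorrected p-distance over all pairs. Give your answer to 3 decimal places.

Pairwise Hamming distances:
  Bracho_borealis vs Junco_minor: 3
  Bracho_borealis vs Ictero_alba: 10
  Bracho_borealis vs Ao_pallida: 11
  Bracho_borealis vs Calli_nigra: 9
  Junco_minor vs Ictero_alba: 13
  Junco_minor vs Ao_pallida: 11
  Junco_minor vs Calli_nigra: 11
  Ictero_alba vs Ao_pallida: 16
  Ictero_alba vs Calli_nigra: 14
  Ao_pallida vs Calli_nigra: 15
The largest is 16 mismatches, between Ictero_alba and Ao_pallida; p = 16/22 = 0.727.

0.727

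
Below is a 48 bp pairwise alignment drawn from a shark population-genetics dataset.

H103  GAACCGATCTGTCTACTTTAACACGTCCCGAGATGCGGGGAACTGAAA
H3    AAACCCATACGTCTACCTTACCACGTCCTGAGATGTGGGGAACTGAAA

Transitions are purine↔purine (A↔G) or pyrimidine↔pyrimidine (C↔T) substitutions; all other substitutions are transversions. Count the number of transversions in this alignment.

Mismatches occur at site 1 (G/A, transition), site 6 (G/C, transversion), site 9 (C/A, transversion), site 10 (T/C, transition), site 17 (T/C, transition), site 21 (A/C, transversion), site 29 (C/T, transition), site 36 (C/T, transition).
Of the 8 differences, 5 transitions and 3 transversions, so the answer is 3.

3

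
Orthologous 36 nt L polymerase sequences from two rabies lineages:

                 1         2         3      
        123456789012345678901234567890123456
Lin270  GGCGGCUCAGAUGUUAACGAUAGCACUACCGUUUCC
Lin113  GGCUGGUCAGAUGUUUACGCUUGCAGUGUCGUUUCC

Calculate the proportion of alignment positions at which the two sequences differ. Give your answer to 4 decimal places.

0.2222

Mismatches occur at site 4 (G↔U), site 6 (C↔G), site 16 (A↔U), site 20 (A↔C), site 22 (A↔U), site 26 (C↔G), site 28 (A↔G), site 29 (C↔U).
There are 8 differences over 36 sites, so p = 8/36 = 0.2222.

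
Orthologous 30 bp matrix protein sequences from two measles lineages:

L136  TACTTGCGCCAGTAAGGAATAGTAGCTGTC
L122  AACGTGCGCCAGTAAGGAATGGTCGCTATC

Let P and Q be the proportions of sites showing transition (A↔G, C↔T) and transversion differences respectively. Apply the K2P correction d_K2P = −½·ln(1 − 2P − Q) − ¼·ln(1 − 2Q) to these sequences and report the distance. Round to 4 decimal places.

Mismatches occur at site 1 (T/A, transversion), site 4 (T/G, transversion), site 21 (A/G, transition), site 24 (A/C, transversion), site 28 (G/A, transition).
Of the 5 differences, 2 transitions and 3 transversions over 30 sites: P = 2/30 = 0.066667, Q = 3/30 = 0.100000.
d = −0.5·ln(0.766666) − 0.25·ln(0.800000) = −0.5·(-0.265704) − 0.25·(-0.223144) = 0.1886.

0.1886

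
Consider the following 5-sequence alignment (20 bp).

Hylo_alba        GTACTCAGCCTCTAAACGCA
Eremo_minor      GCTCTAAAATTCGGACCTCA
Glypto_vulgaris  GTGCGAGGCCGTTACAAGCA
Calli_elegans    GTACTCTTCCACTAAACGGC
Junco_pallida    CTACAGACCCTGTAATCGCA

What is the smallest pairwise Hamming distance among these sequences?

5

Pairwise Hamming distances:
  Hylo_alba vs Eremo_minor: 10
  Hylo_alba vs Glypto_vulgaris: 8
  Hylo_alba vs Calli_elegans: 5
  Hylo_alba vs Junco_pallida: 6
  Eremo_minor vs Glypto_vulgaris: 15
  Eremo_minor vs Calli_elegans: 14
  Eremo_minor vs Junco_pallida: 13
  Glypto_vulgaris vs Calli_elegans: 11
  Glypto_vulgaris vs Junco_pallida: 11
  Calli_elegans vs Junco_pallida: 10
The smallest is 5, between Hylo_alba and Calli_elegans.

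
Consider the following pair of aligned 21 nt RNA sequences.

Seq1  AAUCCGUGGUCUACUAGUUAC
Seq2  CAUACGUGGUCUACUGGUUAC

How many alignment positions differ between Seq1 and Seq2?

Differing sites — 1:A/C; 4:C/A; 16:A/G.
That gives 3 mismatches out of 21 aligned sites, so the Hamming distance is 3.

3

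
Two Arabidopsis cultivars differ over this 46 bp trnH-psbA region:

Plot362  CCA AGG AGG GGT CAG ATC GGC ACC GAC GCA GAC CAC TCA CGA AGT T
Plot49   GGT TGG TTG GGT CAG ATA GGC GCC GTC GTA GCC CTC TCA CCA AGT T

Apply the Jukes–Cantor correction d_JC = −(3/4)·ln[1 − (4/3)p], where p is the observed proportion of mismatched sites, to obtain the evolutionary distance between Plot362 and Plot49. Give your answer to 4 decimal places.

Differing sites — 1:C/G; 2:C/G; 3:A/T; 4:A/T; 7:A/T; 8:G/T; 18:C/A; 22:A/G; 26:A/T; 29:C/T; 32:A/C; 35:A/T; 41:G/C.
p = 13/46 = 0.282609.
d = −0.75 · ln(1 − (4/3)·0.282609) = −0.75 · ln(0.623188) = −0.75 · (-0.472907) = 0.3547.

0.3547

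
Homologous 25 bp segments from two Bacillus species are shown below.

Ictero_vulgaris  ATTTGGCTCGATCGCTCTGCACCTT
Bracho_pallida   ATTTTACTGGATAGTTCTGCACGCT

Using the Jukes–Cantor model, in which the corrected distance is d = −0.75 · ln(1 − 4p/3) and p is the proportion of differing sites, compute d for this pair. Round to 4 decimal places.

0.3505

Mismatches occur at site 5 (G/T), site 6 (G/A), site 9 (C/G), site 13 (C/A), site 15 (C/T), site 23 (C/G), site 24 (T/C).
p = 7/25 = 0.280000.
d = −0.75 · ln(1 − (4/3)·0.280000) = −0.75 · ln(0.626667) = −0.75 · (-0.467340) = 0.3505.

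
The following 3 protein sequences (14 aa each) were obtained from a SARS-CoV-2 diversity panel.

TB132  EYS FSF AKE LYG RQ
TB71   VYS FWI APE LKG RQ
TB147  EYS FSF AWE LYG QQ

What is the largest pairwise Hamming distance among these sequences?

Pairwise Hamming distances:
  TB132 vs TB71: 5
  TB132 vs TB147: 2
  TB71 vs TB147: 6
The largest is 6, between TB71 and TB147.

6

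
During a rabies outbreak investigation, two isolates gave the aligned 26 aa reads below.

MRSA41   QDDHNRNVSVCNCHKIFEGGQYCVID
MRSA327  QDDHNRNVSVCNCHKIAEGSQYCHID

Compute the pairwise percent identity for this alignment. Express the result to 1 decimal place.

The sequences differ at positions 17 (F/A), 20 (G/S), 24 (V/H).
23 of the 26 sites match, so the percent identity is 23/26 × 100 = 88.5%.

88.5%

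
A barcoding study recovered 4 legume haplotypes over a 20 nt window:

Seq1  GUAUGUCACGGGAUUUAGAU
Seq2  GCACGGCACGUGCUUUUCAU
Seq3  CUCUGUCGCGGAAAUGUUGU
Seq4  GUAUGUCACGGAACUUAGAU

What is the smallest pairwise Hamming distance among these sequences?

Pairwise Hamming distances:
  Seq1 vs Seq2: 7
  Seq1 vs Seq3: 9
  Seq1 vs Seq4: 2
  Seq2 vs Seq3: 13
  Seq2 vs Seq4: 9
  Seq3 vs Seq4: 8
The smallest is 2, between Seq1 and Seq4.

2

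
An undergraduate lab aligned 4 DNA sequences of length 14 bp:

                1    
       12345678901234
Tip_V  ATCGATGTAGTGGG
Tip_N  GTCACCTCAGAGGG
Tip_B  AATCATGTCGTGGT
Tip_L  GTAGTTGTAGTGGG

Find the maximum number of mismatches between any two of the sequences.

Pairwise Hamming distances:
  Tip_V vs Tip_N: 7
  Tip_V vs Tip_B: 5
  Tip_V vs Tip_L: 3
  Tip_N vs Tip_B: 11
  Tip_N vs Tip_L: 7
  Tip_B vs Tip_L: 7
The largest is 11, between Tip_N and Tip_B.

11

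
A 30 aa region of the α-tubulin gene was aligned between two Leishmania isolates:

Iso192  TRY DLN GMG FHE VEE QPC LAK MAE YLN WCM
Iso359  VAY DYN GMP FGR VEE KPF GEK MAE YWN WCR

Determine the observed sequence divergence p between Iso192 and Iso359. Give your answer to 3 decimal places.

0.400

The sequences differ at positions 1 (T/V), 2 (R/A), 5 (L/Y), 9 (G/P), 11 (H/G), 12 (E/R), 16 (Q/K), 18 (C/F), 19 (L/G), 20 (A/E), 26 (L/W), 30 (M/R).
There are 12 differences over 30 sites, so p = 12/30 = 0.400.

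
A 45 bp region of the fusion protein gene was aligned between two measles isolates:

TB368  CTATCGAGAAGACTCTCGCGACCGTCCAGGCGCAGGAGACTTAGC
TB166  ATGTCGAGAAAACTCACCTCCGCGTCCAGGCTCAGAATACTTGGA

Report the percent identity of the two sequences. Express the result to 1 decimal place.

Differing sites — 1:C/A; 3:A/G; 11:G/A; 16:T/A; 18:G/C; 19:C/T; 20:G/C; 21:A/C; 22:C/G; 32:G/T; 36:G/A; 38:G/T; 43:A/G; 45:C/A.
31 of the 45 sites match, so the percent identity is 31/45 × 100 = 68.9%.

68.9%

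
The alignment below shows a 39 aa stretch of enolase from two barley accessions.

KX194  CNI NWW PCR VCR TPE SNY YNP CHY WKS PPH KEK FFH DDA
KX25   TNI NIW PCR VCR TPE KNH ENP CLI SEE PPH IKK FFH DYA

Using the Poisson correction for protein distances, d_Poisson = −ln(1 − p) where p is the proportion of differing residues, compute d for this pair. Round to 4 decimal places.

Differing sites — 1:C/T; 5:W/I; 16:S/K; 18:Y/H; 19:Y/E; 23:H/L; 24:Y/I; 25:W/S; 26:K/E; 27:S/E; 31:K/I; 32:E/K; 38:D/Y.
p = 13/39 = 0.333333.
d = −ln(1 − 0.333333) = −ln(0.666667) = 0.4055.

0.4055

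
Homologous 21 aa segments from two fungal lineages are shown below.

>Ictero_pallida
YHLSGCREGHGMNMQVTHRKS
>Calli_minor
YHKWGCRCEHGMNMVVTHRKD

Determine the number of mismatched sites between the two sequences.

6

Mismatches occur at site 3 (L→K), site 4 (S→W), site 8 (E→C), site 9 (G→E), site 15 (Q→V), site 21 (S→D).
That gives 6 mismatches out of 21 aligned sites, so the Hamming distance is 6.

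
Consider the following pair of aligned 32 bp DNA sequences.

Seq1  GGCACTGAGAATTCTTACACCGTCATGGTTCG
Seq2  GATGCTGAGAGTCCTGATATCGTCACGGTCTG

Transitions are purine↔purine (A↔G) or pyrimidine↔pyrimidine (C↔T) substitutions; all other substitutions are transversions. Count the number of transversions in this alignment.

The sequences differ at positions 2 (G/A, transition), 3 (C/T, transition), 4 (A/G, transition), 11 (A/G, transition), 13 (T/C, transition), 16 (T/G, transversion), 18 (C/T, transition), 20 (C/T, transition), 26 (T/C, transition), 30 (T/C, transition), 31 (C/T, transition).
Of the 11 differences, 10 transitions and 1 transversion, so the answer is 1.

1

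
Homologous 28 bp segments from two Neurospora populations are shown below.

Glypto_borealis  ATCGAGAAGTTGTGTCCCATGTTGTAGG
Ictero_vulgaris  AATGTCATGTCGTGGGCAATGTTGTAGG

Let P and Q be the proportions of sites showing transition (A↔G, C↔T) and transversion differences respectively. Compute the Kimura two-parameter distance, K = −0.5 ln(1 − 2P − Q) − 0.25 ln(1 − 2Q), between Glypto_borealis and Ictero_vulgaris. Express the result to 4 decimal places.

0.4228

Mismatches occur at site 2 (T↔A, transversion), site 3 (C↔T, transition), site 5 (A↔T, transversion), site 6 (G↔C, transversion), site 8 (A↔T, transversion), site 11 (T↔C, transition), site 15 (T↔G, transversion), site 16 (C↔G, transversion), site 18 (C↔A, transversion).
Of the 9 differences, 2 transitions and 7 transversions over 28 sites: P = 2/28 = 0.071429, Q = 7/28 = 0.250000.
d = −0.5·ln(0.607142) − 0.25·ln(0.500000) = −0.5·(-0.498993) − 0.25·(-0.693147) = 0.4228.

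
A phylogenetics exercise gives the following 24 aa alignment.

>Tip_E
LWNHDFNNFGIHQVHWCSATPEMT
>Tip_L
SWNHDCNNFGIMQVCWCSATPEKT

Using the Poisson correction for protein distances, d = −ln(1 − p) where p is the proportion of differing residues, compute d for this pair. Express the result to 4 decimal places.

Mismatches occur at site 1 (L/S), site 6 (F/C), site 12 (H/M), site 15 (H/C), site 23 (M/K).
p = 5/24 = 0.208333.
d = −ln(1 − 0.208333) = −ln(0.791667) = 0.2336.

0.2336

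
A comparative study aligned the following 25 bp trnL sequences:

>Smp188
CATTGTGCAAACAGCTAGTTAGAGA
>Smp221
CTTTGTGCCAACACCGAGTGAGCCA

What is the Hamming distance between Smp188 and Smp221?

Mismatches occur at site 2 (A→T), site 9 (A→C), site 14 (G→C), site 16 (T→G), site 20 (T→G), site 23 (A→C), site 24 (G→C).
That gives 7 mismatches out of 25 aligned sites, so the Hamming distance is 7.

7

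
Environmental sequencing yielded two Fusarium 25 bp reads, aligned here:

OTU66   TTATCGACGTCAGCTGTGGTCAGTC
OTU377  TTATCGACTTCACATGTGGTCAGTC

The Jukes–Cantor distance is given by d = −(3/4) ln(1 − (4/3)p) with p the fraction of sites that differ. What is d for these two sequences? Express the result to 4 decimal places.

Differing sites — 9:G/T; 13:G/C; 14:C/A.
p = 3/25 = 0.120000.
d = −0.75 · ln(1 − (4/3)·0.120000) = −0.75 · ln(0.840000) = −0.75 · (-0.174353) = 0.1308.

0.1308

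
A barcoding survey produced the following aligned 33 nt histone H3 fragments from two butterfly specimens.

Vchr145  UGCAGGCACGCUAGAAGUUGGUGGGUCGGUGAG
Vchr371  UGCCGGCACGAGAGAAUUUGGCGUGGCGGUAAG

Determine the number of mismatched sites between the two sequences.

Differing sites — 4:A/C; 11:C/A; 12:U/G; 17:G/U; 22:U/C; 24:G/U; 26:U/G; 31:G/A.
That gives 8 mismatches out of 33 aligned sites, so the Hamming distance is 8.

8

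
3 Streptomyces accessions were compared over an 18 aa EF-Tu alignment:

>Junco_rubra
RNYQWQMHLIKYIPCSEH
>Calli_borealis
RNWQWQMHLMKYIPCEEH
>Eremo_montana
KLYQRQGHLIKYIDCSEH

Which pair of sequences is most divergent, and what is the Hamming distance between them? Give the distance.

8

Pairwise Hamming distances:
  Junco_rubra vs Calli_borealis: 3
  Junco_rubra vs Eremo_montana: 5
  Calli_borealis vs Eremo_montana: 8
The largest is 8, between Calli_borealis and Eremo_montana.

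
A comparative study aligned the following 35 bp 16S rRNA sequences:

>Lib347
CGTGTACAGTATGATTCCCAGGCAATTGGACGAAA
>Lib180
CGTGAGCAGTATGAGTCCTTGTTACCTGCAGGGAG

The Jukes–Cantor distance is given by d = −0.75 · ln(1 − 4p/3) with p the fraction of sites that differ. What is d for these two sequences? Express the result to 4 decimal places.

0.5128

Mismatches occur at site 5 (T/A), site 6 (A/G), site 15 (T/G), site 19 (C/T), site 20 (A/T), site 22 (G/T), site 23 (C/T), site 25 (A/C), site 26 (T/C), site 29 (G/C), site 31 (C/G), site 33 (A/G), site 35 (A/G).
p = 13/35 = 0.371429.
d = −0.75 · ln(1 − (4/3)·0.371429) = −0.75 · ln(0.504761) = −0.75 · (-0.683670) = 0.5128.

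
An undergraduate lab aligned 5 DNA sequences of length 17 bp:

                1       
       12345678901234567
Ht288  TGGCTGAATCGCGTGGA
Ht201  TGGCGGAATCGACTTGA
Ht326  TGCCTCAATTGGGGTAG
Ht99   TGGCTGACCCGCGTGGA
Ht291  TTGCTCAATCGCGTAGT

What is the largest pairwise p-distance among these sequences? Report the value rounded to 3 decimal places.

0.588

Pairwise Hamming distances:
  Ht288 vs Ht201: 4
  Ht288 vs Ht326: 8
  Ht288 vs Ht99: 2
  Ht288 vs Ht291: 4
  Ht201 vs Ht326: 9
  Ht201 vs Ht99: 6
  Ht201 vs Ht291: 7
  Ht326 vs Ht99: 10
  Ht326 vs Ht291: 8
  Ht99 vs Ht291: 6
The largest is 10 mismatches, between Ht326 and Ht99; p = 10/17 = 0.588.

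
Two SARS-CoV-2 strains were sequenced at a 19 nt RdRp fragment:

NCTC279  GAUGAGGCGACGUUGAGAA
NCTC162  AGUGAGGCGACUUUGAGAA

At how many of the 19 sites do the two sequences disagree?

The sequences differ at positions 1 (G/A), 2 (A/G), 12 (G/U).
That gives 3 mismatches out of 19 aligned sites, so the Hamming distance is 3.

3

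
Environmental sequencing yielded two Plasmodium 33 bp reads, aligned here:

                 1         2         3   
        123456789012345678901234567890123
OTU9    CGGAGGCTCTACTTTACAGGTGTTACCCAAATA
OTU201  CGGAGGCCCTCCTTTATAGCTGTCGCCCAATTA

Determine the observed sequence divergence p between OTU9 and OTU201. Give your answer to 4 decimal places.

The sequences differ at positions 8 (T/C), 11 (A/C), 17 (C/T), 20 (G/C), 24 (T/C), 25 (A/G), 31 (A/T).
There are 7 differences over 33 sites, so p = 7/33 = 0.2121.

0.2121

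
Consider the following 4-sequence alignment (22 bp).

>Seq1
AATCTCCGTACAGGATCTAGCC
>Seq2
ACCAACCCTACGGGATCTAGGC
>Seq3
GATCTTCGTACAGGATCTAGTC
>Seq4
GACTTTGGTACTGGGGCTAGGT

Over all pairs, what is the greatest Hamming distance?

11

Pairwise Hamming distances:
  Seq1 vs Seq2: 7
  Seq1 vs Seq3: 3
  Seq1 vs Seq4: 10
  Seq2 vs Seq3: 9
  Seq2 vs Seq4: 11
  Seq3 vs Seq4: 8
The largest is 11, between Seq2 and Seq4.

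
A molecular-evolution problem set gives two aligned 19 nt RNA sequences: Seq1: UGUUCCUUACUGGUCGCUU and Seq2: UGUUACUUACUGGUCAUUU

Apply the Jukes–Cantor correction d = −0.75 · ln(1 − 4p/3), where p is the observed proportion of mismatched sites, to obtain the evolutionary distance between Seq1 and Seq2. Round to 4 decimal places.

0.1773

The sequences differ at positions 5 (C/A), 16 (G/A), 17 (C/U).
p = 3/19 = 0.157895.
d = −0.75 · ln(1 − (4/3)·0.157895) = −0.75 · ln(0.789473) = −0.75 · (-0.236390) = 0.1773.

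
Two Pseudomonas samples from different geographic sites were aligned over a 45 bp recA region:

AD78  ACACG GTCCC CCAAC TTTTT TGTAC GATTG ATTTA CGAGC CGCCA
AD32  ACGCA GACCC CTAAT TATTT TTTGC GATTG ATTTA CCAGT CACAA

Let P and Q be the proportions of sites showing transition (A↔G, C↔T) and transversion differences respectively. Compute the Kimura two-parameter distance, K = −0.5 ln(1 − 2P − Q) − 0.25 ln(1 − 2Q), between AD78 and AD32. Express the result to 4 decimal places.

Differing sites — 3:A/G (Ti); 5:G/A (Ti); 7:T/A (Tv); 12:C/T (Ti); 15:C/T (Ti); 17:T/A (Tv); 22:G/T (Tv); 24:A/G (Ti); 37:G/C (Tv); 40:C/T (Ti); 42:G/A (Ti); 44:C/A (Tv).
Of the 12 differences, 7 transitions and 5 transversions over 45 sites: P = 7/45 = 0.155556, Q = 5/45 = 0.111111.
d = −0.5·ln(0.577777) − 0.25·ln(0.777778) = −0.5·(-0.548567) − 0.25·(-0.251314) = 0.3371.

0.3371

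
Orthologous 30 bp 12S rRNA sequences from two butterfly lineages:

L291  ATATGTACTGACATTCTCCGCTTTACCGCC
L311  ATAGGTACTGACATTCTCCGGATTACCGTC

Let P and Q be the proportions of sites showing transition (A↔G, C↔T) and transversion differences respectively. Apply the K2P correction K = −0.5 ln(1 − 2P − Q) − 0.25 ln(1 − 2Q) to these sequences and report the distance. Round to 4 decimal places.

0.1469

Differing sites — 4:T/G (Tv); 21:C/G (Tv); 22:T/A (Tv); 29:C/T (Ti).
Of the 4 differences, 1 transition and 3 transversions over 30 sites: P = 1/30 = 0.033333, Q = 3/30 = 0.100000.
d = −0.5·ln(0.833334) − 0.25·ln(0.800000) = −0.5·(-0.182321) − 0.25·(-0.223144) = 0.1469.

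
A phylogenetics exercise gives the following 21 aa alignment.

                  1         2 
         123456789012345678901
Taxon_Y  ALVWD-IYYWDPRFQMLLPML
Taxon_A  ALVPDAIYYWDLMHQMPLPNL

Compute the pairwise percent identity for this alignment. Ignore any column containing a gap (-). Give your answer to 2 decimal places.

Excluding the 1 gap column leaves 20 comparable sites.
Mismatches occur at site 4 (W→P), site 12 (P→L), site 13 (R→M), site 14 (F→H), site 17 (L→P), site 20 (M→N).
14 of the 20 comparable sites match, so the percent identity is 14/20 × 100 = 70.00%.

70.00%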